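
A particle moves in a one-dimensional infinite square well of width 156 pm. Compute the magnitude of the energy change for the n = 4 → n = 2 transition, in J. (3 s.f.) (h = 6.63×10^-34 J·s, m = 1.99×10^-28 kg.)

E_1 = h²/(8mL²) = 1.135×10^-20 J.
|ΔE| = |4² − 2²|·E_1 = 12·1.135×10^-20 J = 1.36×10^-19 J.

|ΔE| = 1.36×10^-19 J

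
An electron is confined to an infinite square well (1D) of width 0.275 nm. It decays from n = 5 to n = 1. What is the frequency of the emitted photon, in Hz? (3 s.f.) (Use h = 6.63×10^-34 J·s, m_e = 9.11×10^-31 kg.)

f = 2.89×10^16 Hz

E_1 = h²/(8m_eL²) = 7.975×10^-19 J and ΔE = (5² − 1²)E_1 = 1.914×10^-17 J.
f = ΔE/h = 1.914×10^-17/6.63×10^-34 = 2.89×10^16 Hz.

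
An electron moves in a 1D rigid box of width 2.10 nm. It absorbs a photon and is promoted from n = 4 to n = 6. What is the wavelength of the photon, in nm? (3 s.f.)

λ = 727 nm

E_1 = h²/(8m_eL²) = 1.366×10^-20 J, so ΔE = (6² − 4²)E_1 = 2.732×10^-19 J.
λ = hc/ΔE = (6.626×10^-34·2.998×10^8)/2.732×10^-19 = 7.27×10^-7 m = 727 nm.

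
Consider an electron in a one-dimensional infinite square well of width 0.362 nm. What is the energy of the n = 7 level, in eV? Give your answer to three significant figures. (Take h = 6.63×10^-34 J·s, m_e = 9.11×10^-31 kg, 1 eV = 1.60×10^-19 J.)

For an infinite well E_n = n²h²/(8m_eL²), so E_1 = h²/(8m_eL²) = (6.63×10^-34)²/(8·9.11×10^-31·(3.62×10^-10 m)²) = 4.603×10^-19 J.
Then E_7 = 7²·E_1 = 49·4.603×10^-19 J = 2.255×10^-17 J.
Converting, E_7 = 2.255×10^-17 J / (1.60×10^-19 J/eV) = 141 eV.

E_7 = 141 eV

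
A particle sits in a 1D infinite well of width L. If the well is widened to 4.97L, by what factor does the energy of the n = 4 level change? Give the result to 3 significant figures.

E_n ∝ 1/L², so the energy scales by 1/4.97² = 0.0405.

0.0405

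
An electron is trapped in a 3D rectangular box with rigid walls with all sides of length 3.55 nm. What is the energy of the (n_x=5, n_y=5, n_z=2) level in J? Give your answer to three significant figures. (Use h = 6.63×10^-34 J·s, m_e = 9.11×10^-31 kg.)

For a 3D rectangular well E = (h²/8m_e)·Σ n_i²/L_i² = (6.63×10^-34)²/(8·9.11×10^-31) · [5²/(3.55 nm)² + 5²/(3.55 nm)² + 2²/(3.55 nm)²].
Evaluating gives E = 2.58×10^-19 J.

E = 2.58×10^-19 J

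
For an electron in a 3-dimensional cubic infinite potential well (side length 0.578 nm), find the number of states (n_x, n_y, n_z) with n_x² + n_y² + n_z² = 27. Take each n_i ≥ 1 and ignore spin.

degeneracy = 4

The level has n_x² + n_y² + n_z² = 27. The ordered positive-integer solutions are (1, 1, 5), (1, 5, 1), (3, 3, 3), (5, 1, 1).
That gives 4 states.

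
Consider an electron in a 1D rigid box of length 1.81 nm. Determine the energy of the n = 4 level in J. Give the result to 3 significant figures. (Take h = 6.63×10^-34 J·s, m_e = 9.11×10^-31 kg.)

E_4 = 2.95×10^-19 J

For an infinite well E_n = n²h²/(8m_eL²), so E_1 = h²/(8m_eL²) = (6.63×10^-34)²/(8·9.11×10^-31·(1.81×10^-9 m)²) = 1.841×10^-20 J.
Then E_4 = 4²·E_1 = 16·1.841×10^-20 J = 2.95×10^-19 J.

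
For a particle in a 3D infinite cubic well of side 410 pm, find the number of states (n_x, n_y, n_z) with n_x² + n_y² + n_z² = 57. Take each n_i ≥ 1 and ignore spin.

degeneracy = 6

The level has n_x² + n_y² + n_z² = 57. The ordered positive-integer solutions are (2, 2, 7), (2, 7, 2), (4, 4, 5), (4, 5, 4), (5, 4, 4), (7, 2, 2).
That gives 6 states.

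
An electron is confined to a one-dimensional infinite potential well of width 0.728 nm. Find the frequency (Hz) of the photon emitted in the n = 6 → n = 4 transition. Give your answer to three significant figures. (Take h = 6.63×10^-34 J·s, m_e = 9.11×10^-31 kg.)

f = 3.43×10^15 Hz

E_1 = h²/(8m_eL²) = 1.138×10^-19 J and ΔE = (6² − 4²)E_1 = 2.276×10^-18 J.
f = ΔE/h = 2.276×10^-18/6.63×10^-34 = 3.43×10^15 Hz.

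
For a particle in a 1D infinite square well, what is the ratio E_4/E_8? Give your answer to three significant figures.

E_n ∝ n², so E_4/E_8 = 4²/8² = 16/64 = 0.250.

0.250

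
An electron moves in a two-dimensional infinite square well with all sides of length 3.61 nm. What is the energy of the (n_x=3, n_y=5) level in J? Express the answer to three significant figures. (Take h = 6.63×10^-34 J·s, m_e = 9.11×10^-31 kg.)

For a 2D rectangular well E = (h²/8m_e)·Σ n_i²/L_i² = (6.63×10^-34)²/(8·9.11×10^-31) · [3²/(3.61 nm)² + 5²/(3.61 nm)²].
Evaluating gives E = 1.57×10^-19 J.

E = 1.57×10^-19 J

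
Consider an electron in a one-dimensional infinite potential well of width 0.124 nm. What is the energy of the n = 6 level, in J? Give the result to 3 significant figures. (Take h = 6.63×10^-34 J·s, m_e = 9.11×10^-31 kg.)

For an infinite well E_n = n²h²/(8m_eL²), so E_1 = h²/(8m_eL²) = (6.63×10^-34)²/(8·9.11×10^-31·(1.24×10^-10 m)²) = 3.923×10^-18 J.
Then E_6 = 6²·E_1 = 36·3.923×10^-18 J = 1.41×10^-16 J.

E_6 = 1.41×10^-16 J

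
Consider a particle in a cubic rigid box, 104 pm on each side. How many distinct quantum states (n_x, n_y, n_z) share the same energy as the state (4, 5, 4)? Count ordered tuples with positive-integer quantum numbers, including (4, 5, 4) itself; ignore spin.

degeneracy = 6

The level has n_x² + n_y² + n_z² = 57. The ordered positive-integer solutions are (2, 2, 7), (2, 7, 2), (4, 4, 5), (4, 5, 4), (5, 4, 4), (7, 2, 2).
That gives 6 states.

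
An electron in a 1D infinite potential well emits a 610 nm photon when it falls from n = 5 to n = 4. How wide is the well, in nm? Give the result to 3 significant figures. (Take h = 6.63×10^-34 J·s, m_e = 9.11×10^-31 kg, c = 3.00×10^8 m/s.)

The photon carries ΔE = hc/λ = 6.63×10^-34·3.00×10^8/6.10×10^-7 m = 3.261×10^-19 J.
Since ΔE = (5² − 4²)E_1, E_1 = 3.623×10^-20 J, and L = h/√(8m_eE_1) = 1.29×10^-9 m = 1.29 nm.

L = 1.29 nm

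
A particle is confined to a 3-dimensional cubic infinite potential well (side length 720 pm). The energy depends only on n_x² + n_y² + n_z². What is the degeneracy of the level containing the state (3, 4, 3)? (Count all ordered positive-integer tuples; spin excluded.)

The level has n_x² + n_y² + n_z² = 34. The ordered positive-integer solutions are (3, 3, 4), (3, 4, 3), (4, 3, 3).
That gives 3 states.

degeneracy = 3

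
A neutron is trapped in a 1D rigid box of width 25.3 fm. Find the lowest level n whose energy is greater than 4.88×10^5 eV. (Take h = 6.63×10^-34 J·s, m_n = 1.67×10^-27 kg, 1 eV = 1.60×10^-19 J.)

n = 2

E_1 = h²/(8m_nL²) = 5.140×10^-14 J = 3.212×10^5 eV.
Need n² > 4.88×10^5/3.212×10^5 = 1.519, i.e. n > 1.232.
The smallest integer satisfying this is n = 2.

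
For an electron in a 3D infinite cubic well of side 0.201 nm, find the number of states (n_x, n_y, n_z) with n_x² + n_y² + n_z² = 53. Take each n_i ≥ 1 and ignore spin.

degeneracy = 6

The level has n_x² + n_y² + n_z² = 53. The ordered positive-integer solutions are (1, 4, 6), (1, 6, 4), (4, 1, 6), (4, 6, 1), (6, 1, 4), (6, 4, 1).
That gives 6 states.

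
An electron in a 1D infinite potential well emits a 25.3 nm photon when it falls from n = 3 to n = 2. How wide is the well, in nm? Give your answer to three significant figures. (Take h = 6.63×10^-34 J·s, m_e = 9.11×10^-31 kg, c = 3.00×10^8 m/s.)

L = 0.196 nm

The photon carries ΔE = hc/λ = 6.63×10^-34·3.00×10^8/2.53×10^-8 m = 7.862×10^-18 J.
Since ΔE = (3² − 2²)E_1, E_1 = 1.572×10^-18 J, and L = h/√(8m_eE_1) = 1.96×10^-10 m = 0.196 nm.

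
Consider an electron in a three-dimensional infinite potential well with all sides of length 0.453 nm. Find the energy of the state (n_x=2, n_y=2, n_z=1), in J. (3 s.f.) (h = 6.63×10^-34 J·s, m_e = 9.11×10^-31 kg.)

E = 2.65×10^-18 J

For a 3D rectangular well E = (h²/8m_e)·Σ n_i²/L_i² = (6.63×10^-34)²/(8·9.11×10^-31) · [2²/(0.453 nm)² + 2²/(0.453 nm)² + 1²/(0.453 nm)²].
Evaluating gives E = 2.65×10^-18 J.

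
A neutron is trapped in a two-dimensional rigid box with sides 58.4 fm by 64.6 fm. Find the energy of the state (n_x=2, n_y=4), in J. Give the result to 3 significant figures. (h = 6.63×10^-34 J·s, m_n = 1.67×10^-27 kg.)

For a 2D rectangular well E = (h²/8m_n)·Σ n_i²/L_i² = (6.63×10^-34)²/(8·1.67×10^-27) · [2²/(58.4 fm)² + 4²/(64.6 fm)²].
Evaluating gives E = 1.65×10^-13 J.

E = 1.65×10^-13 J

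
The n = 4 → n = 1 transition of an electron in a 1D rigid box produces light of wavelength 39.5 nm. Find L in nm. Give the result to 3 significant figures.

The photon carries ΔE = hc/λ = 6.626×10^-34·2.998×10^8/3.95×10^-8 m = 5.029×10^-18 J.
Since ΔE = (4² − 1²)E_1, E_1 = 3.353×10^-19 J, and L = h/√(8m_eE_1) = 4.24×10^-10 m = 0.424 nm.

L = 0.424 nm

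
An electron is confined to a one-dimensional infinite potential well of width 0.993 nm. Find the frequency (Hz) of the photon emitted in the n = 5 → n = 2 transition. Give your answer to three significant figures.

f = 1.94×10^15 Hz

E_1 = h²/(8m_eL²) = 6.110×10^-20 J and ΔE = (5² − 2²)E_1 = 1.283×10^-18 J.
f = ΔE/h = 1.283×10^-18/6.626×10^-34 = 1.94×10^15 Hz.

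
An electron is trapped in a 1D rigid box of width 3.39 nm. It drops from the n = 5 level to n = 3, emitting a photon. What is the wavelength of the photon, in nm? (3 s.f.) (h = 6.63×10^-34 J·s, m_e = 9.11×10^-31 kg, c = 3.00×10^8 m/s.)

E_1 = h²/(8m_eL²) = 5.248×10^-21 J, so ΔE = (5² − 3²)E_1 = 8.397×10^-20 J.
λ = hc/ΔE = (6.63×10^-34·3.00×10^8)/8.397×10^-20 = 2.37×10^-6 m = 2.37×10^3 nm.

λ = 2.37×10^3 nm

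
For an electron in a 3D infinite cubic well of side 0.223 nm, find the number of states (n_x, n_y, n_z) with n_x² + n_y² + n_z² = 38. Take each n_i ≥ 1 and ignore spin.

The level has n_x² + n_y² + n_z² = 38. The ordered positive-integer solutions are (1, 1, 6), (1, 6, 1), (2, 3, 5), (2, 5, 3), (3, 2, 5), (3, 5, 2), (5, 2, 3), (5, 3, 2), (6, 1, 1).
That gives 9 states.

degeneracy = 9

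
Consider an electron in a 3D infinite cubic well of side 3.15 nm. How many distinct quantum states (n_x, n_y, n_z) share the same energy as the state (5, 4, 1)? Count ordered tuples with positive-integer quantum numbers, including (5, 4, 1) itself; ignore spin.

The level has n_x² + n_y² + n_z² = 42. The ordered positive-integer solutions are (1, 4, 5), (1, 5, 4), (4, 1, 5), (4, 5, 1), (5, 1, 4), (5, 4, 1).
That gives 6 states.

degeneracy = 6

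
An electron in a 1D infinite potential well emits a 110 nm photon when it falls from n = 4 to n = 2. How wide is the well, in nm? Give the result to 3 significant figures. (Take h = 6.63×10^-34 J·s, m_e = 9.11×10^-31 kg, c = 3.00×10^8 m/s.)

L = 0.633 nm

The photon carries ΔE = hc/λ = 6.63×10^-34·3.00×10^8/1.10×10^-7 m = 1.808×10^-18 J.
Since ΔE = (4² − 2²)E_1, E_1 = 1.507×10^-19 J, and L = h/√(8m_eE_1) = 6.33×10^-10 m = 0.633 nm.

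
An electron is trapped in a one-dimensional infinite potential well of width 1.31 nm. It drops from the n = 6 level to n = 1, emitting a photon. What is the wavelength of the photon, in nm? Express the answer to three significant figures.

λ = 162 nm

E_1 = h²/(8m_eL²) = 3.511×10^-20 J, so ΔE = (6² − 1²)E_1 = 1.229×10^-18 J.
λ = hc/ΔE = (6.626×10^-34·2.998×10^8)/1.229×10^-18 = 1.62×10^-7 m = 162 nm.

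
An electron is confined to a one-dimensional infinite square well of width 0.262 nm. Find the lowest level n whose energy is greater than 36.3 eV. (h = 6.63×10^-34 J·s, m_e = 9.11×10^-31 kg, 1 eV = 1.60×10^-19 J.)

E_1 = h²/(8m_eL²) = 8.787×10^-19 J = 5.492 eV.
Need n² > 36.3/5.492 = 6.610, i.e. n > 2.571.
The smallest integer satisfying this is n = 3.

n = 3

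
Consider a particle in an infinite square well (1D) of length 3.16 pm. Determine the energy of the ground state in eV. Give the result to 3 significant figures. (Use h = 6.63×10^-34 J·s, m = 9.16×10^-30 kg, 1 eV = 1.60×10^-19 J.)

E_1 = 3.75×10^3 eV

For an infinite well E_n = n²h²/(8mL²), so E_1 = h²/(8mL²) = (6.63×10^-34)²/(8·9.16×10^-30·(3.16×10^-12 m)²) = 6.007×10^-16 J.
Converting, E_1 = 6.007×10^-16 J / (1.60×10^-19 J/eV) = 3.75×10^3 eV.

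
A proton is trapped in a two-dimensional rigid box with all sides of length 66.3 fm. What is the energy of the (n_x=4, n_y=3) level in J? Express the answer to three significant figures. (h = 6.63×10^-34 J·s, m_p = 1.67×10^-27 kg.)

E = 1.87×10^-13 J

For a 2D rectangular well E = (h²/8m_p)·Σ n_i²/L_i² = (6.63×10^-34)²/(8·1.67×10^-27) · [4²/(66.3 fm)² + 3²/(66.3 fm)²].
Evaluating gives E = 1.87×10^-13 J.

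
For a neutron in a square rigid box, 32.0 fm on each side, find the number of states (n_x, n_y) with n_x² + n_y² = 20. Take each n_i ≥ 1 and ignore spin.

degeneracy = 2

The level has n_x² + n_y² = 20. The ordered positive-integer solutions are (2, 4), (4, 2).
That gives 2 states.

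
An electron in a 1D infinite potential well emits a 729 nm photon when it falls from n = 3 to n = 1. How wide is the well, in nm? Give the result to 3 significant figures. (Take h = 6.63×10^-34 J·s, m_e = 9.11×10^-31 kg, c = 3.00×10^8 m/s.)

L = 1.33 nm

The photon carries ΔE = hc/λ = 6.63×10^-34·3.00×10^8/7.29×10^-7 m = 2.728×10^-19 J.
Since ΔE = (3² − 1²)E_1, E_1 = 3.410×10^-20 J, and L = h/√(8m_eE_1) = 1.33×10^-9 m = 1.33 nm.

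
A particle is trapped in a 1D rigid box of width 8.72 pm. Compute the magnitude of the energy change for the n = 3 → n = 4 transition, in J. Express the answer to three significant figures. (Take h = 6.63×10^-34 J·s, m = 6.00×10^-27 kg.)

|ΔE| = 8.43×10^-19 J

E_1 = h²/(8mL²) = 1.204×10^-19 J.
|ΔE| = |3² − 4²|·E_1 = 7·1.204×10^-19 J = 8.43×10^-19 J.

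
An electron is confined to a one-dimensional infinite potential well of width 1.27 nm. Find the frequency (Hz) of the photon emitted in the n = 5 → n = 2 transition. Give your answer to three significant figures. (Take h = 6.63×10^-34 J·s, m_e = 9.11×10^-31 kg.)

E_1 = h²/(8m_eL²) = 3.739×10^-20 J and ΔE = (5² − 2²)E_1 = 7.852×10^-19 J.
f = ΔE/h = 7.852×10^-19/6.63×10^-34 = 1.18×10^15 Hz.

f = 1.18×10^15 Hz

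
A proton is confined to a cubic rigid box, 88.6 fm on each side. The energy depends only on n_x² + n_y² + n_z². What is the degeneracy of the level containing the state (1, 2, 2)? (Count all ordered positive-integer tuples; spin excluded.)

The level has n_x² + n_y² + n_z² = 9. The ordered positive-integer solutions are (1, 2, 2), (2, 1, 2), (2, 2, 1).
That gives 3 states.

degeneracy = 3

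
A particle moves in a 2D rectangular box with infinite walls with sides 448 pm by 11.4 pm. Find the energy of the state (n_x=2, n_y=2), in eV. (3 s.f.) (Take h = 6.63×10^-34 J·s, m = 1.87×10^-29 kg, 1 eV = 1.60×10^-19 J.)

E = 566 eV

For a 2D rectangular well E = (h²/8m)·Σ n_i²/L_i² = (6.63×10^-34)²/(8·1.87×10^-29) · [2²/(448 pm)² + 2²/(11.4 pm)²].
Evaluating gives E = 9.050×10^-17 J = 566 eV.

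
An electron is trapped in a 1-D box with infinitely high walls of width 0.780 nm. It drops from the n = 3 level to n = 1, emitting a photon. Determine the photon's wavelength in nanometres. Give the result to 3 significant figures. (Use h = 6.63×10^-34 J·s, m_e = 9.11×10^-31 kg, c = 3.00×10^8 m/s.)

E_1 = h²/(8m_eL²) = 9.914×10^-20 J, so ΔE = (3² − 1²)E_1 = 7.931×10^-19 J.
λ = hc/ΔE = (6.63×10^-34·3.00×10^8)/7.931×10^-19 = 2.51×10^-7 m = 251 nm.

λ = 251 nm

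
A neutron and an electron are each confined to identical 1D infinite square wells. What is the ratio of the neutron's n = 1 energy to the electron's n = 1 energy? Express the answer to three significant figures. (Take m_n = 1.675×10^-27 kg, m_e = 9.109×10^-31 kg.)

E_n ∝ 1/m at fixed n and L, so the ratio is m_e/m_n = 9.109×10^-31/1.675×10^-27 = 5.44×10^-4.

5.44×10^-4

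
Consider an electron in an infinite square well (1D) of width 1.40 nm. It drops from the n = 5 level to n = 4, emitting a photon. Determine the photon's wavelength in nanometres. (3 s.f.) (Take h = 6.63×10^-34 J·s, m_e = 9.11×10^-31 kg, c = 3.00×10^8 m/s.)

λ = 718 nm

E_1 = h²/(8m_eL²) = 3.077×10^-20 J, so ΔE = (5² − 4²)E_1 = 2.769×10^-19 J.
λ = hc/ΔE = (6.63×10^-34·3.00×10^8)/2.769×10^-19 = 7.18×10^-7 m = 718 nm.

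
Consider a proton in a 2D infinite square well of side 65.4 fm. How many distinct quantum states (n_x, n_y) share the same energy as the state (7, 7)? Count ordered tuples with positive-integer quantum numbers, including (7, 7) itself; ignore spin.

degeneracy = 1

The level has n_x² + n_y² = 98. The ordered positive-integer solutions are (7, 7).
That gives 1 state.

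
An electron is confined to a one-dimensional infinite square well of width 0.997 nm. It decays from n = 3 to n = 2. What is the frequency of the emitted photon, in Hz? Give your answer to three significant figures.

f = 4.57×10^14 Hz

E_1 = h²/(8m_eL²) = 6.061×10^-20 J and ΔE = (3² − 2²)E_1 = 3.030×10^-19 J.
f = ΔE/h = 3.030×10^-19/6.626×10^-34 = 4.57×10^14 Hz.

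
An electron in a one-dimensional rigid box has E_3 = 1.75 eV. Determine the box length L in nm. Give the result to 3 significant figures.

L = 1.39 nm

From E_n = n²h²/(8m_eL²), L = n·h/√(8m_eE_n).
E_3 = 1.75 eV = 2.804×10^-19 J, so L = 3·6.626×10^-34/√(8·9.109×10^-31·2.804×10^-19) = 1.39×10^-9 m = 1.39 nm.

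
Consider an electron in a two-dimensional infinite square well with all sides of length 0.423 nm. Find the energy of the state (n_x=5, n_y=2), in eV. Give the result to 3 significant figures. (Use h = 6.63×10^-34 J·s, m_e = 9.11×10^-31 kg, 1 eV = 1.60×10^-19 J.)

E = 61.1 eV

For a 2D rectangular well E = (h²/8m_e)·Σ n_i²/L_i² = (6.63×10^-34)²/(8·9.11×10^-31) · [5²/(0.423 nm)² + 2²/(0.423 nm)²].
Evaluating gives E = 9.775×10^-18 J = 61.1 eV.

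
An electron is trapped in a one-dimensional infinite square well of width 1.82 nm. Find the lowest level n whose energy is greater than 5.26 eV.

E_1 = h²/(8m_eL²) = 1.819×10^-20 J = 0.1135 eV.
Need n² > 5.26/0.1135 = 46.34, i.e. n > 6.807.
The smallest integer satisfying this is n = 7.

n = 7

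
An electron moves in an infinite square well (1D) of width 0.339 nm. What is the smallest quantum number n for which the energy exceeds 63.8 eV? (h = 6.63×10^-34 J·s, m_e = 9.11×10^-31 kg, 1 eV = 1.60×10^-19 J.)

E_1 = h²/(8m_eL²) = 5.248×10^-19 J = 3.280 eV.
Need n² > 63.8/3.280 = 19.45, i.e. n > 4.410.
The smallest integer satisfying this is n = 5.

n = 5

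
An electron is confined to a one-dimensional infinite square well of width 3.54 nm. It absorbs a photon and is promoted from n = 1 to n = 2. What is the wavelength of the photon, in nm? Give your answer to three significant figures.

E_1 = h²/(8m_eL²) = 4.808×10^-21 J, so ΔE = (2² − 1²)E_1 = 1.442×10^-20 J.
λ = hc/ΔE = (6.626×10^-34·2.998×10^8)/1.442×10^-20 = 1.38×10^-5 m = 1.38×10^4 nm.

λ = 1.38×10^4 nm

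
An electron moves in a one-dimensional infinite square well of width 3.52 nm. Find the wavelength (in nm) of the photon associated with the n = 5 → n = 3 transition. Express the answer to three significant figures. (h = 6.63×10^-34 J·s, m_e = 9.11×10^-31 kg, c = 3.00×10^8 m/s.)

λ = 2.55×10^3 nm

E_1 = h²/(8m_eL²) = 4.868×10^-21 J, so ΔE = (5² − 3²)E_1 = 7.789×10^-20 J.
λ = hc/ΔE = (6.63×10^-34·3.00×10^8)/7.789×10^-20 = 2.55×10^-6 m = 2.55×10^3 nm.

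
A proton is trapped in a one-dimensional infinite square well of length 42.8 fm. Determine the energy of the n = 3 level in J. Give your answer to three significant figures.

E_3 = 1.61×10^-13 J

For an infinite well E_n = n²h²/(8m_pL²), so E_1 = h²/(8m_pL²) = (6.626×10^-34)²/(8·1.673×10^-27·(4.28×10^-14 m)²) = 1.791×10^-14 J.
Then E_3 = 3²·E_1 = 9·1.791×10^-14 J = 1.61×10^-13 J.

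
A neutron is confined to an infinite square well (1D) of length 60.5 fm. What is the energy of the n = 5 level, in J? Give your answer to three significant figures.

For an infinite well E_n = n²h²/(8m_nL²), so E_1 = h²/(8m_nL²) = (6.626×10^-34)²/(8·1.675×10^-27·(6.05×10^-14 m)²) = 8.951×10^-15 J.
Then E_5 = 5²·E_1 = 25·8.951×10^-15 J = 2.24×10^-13 J.

E_5 = 2.24×10^-13 J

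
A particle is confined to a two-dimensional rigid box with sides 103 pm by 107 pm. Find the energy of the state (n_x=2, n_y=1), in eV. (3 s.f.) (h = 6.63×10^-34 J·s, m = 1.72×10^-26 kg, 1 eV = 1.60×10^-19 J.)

E = 0.00927 eV

For a 2D rectangular well E = (h²/8m)·Σ n_i²/L_i² = (6.63×10^-34)²/(8·1.72×10^-26) · [2²/(103 pm)² + 1²/(107 pm)²].
Evaluating gives E = 1.483×10^-21 J = 0.00927 eV.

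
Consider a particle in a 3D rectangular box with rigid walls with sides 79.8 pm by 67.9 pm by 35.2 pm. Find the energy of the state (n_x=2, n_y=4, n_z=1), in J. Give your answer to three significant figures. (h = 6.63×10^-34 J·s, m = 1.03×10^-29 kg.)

E = 2.62×10^-17 J

For a 3D rectangular well E = (h²/8m)·Σ n_i²/L_i² = (6.63×10^-34)²/(8·1.03×10^-29) · [2²/(79.8 pm)² + 4²/(67.9 pm)² + 1²/(35.2 pm)²].
Evaluating gives E = 2.62×10^-17 J.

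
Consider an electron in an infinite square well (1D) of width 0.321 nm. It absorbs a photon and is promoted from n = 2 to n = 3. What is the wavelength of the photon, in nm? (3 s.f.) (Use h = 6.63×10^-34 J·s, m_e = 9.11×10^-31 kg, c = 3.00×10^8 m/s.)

E_1 = h²/(8m_eL²) = 5.853×10^-19 J, so ΔE = (3² − 2²)E_1 = 2.926×10^-18 J.
λ = hc/ΔE = (6.63×10^-34·3.00×10^8)/2.926×10^-18 = 6.80×10^-8 m = 68.0 nm.

λ = 68.0 nm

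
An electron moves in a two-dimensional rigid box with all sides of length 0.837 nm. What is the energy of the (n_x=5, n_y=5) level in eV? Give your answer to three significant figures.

For a 2D rectangular well E = (h²/8m_e)·Σ n_i²/L_i² = (6.626×10^-34)²/(8·9.109×10^-31) · [5²/(0.837 nm)² + 5²/(0.837 nm)²].
Evaluating gives E = 4.300×10^-18 J = 26.8 eV.

E = 26.8 eV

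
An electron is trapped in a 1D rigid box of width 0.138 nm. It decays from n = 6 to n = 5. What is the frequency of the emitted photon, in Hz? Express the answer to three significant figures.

E_1 = h²/(8m_eL²) = 3.164×10^-18 J and ΔE = (6² − 5²)E_1 = 3.480×10^-17 J.
f = ΔE/h = 3.480×10^-17/6.626×10^-34 = 5.25×10^16 Hz.

f = 5.25×10^16 Hz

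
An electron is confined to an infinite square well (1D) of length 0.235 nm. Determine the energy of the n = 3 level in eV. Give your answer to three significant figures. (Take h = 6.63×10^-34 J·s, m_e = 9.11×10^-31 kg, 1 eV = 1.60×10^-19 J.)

For an infinite well E_n = n²h²/(8m_eL²), so E_1 = h²/(8m_eL²) = (6.63×10^-34)²/(8·9.11×10^-31·(2.35×10^-10 m)²) = 1.092×10^-18 J.
Then E_3 = 3²·E_1 = 9·1.092×10^-18 J = 9.828×10^-18 J.
Converting, E_3 = 9.828×10^-18 J / (1.60×10^-19 J/eV) = 61.4 eV.

E_3 = 61.4 eV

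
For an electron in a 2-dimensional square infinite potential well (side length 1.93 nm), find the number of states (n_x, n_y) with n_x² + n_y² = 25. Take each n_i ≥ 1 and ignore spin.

The level has n_x² + n_y² = 25. The ordered positive-integer solutions are (3, 4), (4, 3).
That gives 2 states.

degeneracy = 2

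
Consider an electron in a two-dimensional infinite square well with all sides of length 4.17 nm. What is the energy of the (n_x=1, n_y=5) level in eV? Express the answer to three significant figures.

E = 0.562 eV

For a 2D rectangular well E = (h²/8m_e)·Σ n_i²/L_i² = (6.626×10^-34)²/(8·9.109×10^-31) · [1²/(4.17 nm)² + 5²/(4.17 nm)²].
Evaluating gives E = 9.008×10^-20 J = 0.562 eV.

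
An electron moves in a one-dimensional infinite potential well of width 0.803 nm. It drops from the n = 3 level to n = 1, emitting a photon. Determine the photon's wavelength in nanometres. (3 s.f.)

E_1 = h²/(8m_eL²) = 9.344×10^-20 J, so ΔE = (3² − 1²)E_1 = 7.475×10^-19 J.
λ = hc/ΔE = (6.626×10^-34·2.998×10^8)/7.475×10^-19 = 2.66×10^-7 m = 266 nm.

λ = 266 nm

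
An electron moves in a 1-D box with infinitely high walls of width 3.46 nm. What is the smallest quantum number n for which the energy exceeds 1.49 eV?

n = 7

E_1 = h²/(8m_eL²) = 5.033×10^-21 J = 0.03142 eV.
Need n² > 1.49/0.03142 = 47.42, i.e. n > 6.886.
The smallest integer satisfying this is n = 7.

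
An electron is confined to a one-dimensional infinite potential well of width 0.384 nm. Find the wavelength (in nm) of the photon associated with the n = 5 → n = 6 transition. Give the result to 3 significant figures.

E_1 = h²/(8m_eL²) = 4.086×10^-19 J, so ΔE = (6² − 5²)E_1 = 4.495×10^-18 J.
λ = hc/ΔE = (6.626×10^-34·2.998×10^8)/4.495×10^-18 = 4.42×10^-8 m = 44.2 nm.

λ = 44.2 nm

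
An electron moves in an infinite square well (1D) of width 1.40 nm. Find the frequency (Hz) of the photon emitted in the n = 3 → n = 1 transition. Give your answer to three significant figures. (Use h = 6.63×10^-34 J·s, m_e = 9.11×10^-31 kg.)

E_1 = h²/(8m_eL²) = 3.077×10^-20 J and ΔE = (3² − 1²)E_1 = 2.462×10^-19 J.
f = ΔE/h = 2.462×10^-19/6.63×10^-34 = 3.71×10^14 Hz.

f = 3.71×10^14 Hz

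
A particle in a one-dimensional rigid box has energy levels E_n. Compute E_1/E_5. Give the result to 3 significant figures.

E_n ∝ n², so E_1/E_5 = 1²/5² = 1/25 = 0.0400.

0.0400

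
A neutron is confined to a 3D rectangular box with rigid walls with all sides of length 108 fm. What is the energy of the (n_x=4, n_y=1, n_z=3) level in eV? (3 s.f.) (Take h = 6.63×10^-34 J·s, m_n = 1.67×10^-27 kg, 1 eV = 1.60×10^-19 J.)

For a 3D rectangular well E = (h²/8m_n)·Σ n_i²/L_i² = (6.63×10^-34)²/(8·1.67×10^-27) · [4²/(108 fm)² + 1²/(108 fm)² + 3²/(108 fm)²].
Evaluating gives E = 7.334×10^-14 J = 4.58×10^5 eV.

E = 4.58×10^5 eV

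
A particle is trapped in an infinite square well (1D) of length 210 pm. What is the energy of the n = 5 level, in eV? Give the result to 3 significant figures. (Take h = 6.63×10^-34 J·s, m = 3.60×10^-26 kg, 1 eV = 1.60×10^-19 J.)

For an infinite well E_n = n²h²/(8mL²), so E_1 = h²/(8mL²) = (6.63×10^-34)²/(8·3.60×10^-26·(2.10×10^-10 m)²) = 3.461×10^-23 J.
Then E_5 = 5²·E_1 = 25·3.461×10^-23 J = 8.653×10^-22 J.
Converting, E_5 = 8.653×10^-22 J / (1.60×10^-19 J/eV) = 0.00541 eV.

E_5 = 0.00541 eV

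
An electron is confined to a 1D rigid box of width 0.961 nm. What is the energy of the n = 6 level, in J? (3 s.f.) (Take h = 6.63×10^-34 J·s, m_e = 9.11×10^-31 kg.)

For an infinite well E_n = n²h²/(8m_eL²), so E_1 = h²/(8m_eL²) = (6.63×10^-34)²/(8·9.11×10^-31·(9.61×10^-10 m)²) = 6.531×10^-20 J.
Then E_6 = 6²·E_1 = 36·6.531×10^-20 J = 2.35×10^-18 J.

E_6 = 2.35×10^-18 J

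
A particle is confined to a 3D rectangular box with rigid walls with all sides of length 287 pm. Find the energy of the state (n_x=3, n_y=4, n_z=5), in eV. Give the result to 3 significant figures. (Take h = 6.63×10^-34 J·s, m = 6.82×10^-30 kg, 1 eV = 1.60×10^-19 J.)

E = 30.6 eV

For a 3D rectangular well E = (h²/8m)·Σ n_i²/L_i² = (6.63×10^-34)²/(8·6.82×10^-30) · [3²/(287 pm)² + 4²/(287 pm)² + 5²/(287 pm)²].
Evaluating gives E = 4.891×10^-18 J = 30.6 eV.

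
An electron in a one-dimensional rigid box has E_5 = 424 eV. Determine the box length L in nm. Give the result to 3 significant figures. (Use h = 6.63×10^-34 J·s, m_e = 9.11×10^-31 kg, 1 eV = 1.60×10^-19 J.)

L = 0.149 nm

From E_n = n²h²/(8m_eL²), L = n·h/√(8m_eE_n).
E_5 = 424 eV = 6.784×10^-17 J, so L = 5·6.63×10^-34/√(8·9.11×10^-31·6.784×10^-17) = 1.49×10^-10 m = 0.149 nm.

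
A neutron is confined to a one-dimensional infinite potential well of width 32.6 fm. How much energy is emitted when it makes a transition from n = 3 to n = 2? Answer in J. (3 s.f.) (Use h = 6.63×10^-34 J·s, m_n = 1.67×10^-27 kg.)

E_1 = h²/(8m_nL²) = 3.096×10^-14 J.
|ΔE| = |3² − 2²|·E_1 = 5·3.096×10^-14 J = 1.55×10^-13 J.

|ΔE| = 1.55×10^-13 J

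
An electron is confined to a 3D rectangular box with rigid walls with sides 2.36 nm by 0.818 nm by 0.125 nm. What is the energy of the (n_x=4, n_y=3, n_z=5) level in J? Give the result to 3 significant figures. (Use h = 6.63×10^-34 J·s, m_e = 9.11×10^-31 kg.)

For a 3D rectangular well E = (h²/8m_e)·Σ n_i²/L_i² = (6.63×10^-34)²/(8·9.11×10^-31) · [4²/(2.36 nm)² + 3²/(0.818 nm)² + 5²/(0.125 nm)²].
Evaluating gives E = 9.75×10^-17 J.

E = 9.75×10^-17 J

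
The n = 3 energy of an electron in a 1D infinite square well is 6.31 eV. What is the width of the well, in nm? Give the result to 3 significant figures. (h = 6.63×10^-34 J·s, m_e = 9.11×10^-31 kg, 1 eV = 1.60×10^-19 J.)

From E_n = n²h²/(8m_eL²), L = n·h/√(8m_eE_n).
E_3 = 6.31 eV = 1.010×10^-18 J, so L = 3·6.63×10^-34/√(8·9.11×10^-31·1.010×10^-18) = 7.33×10^-10 m = 0.733 nm.

L = 0.733 nm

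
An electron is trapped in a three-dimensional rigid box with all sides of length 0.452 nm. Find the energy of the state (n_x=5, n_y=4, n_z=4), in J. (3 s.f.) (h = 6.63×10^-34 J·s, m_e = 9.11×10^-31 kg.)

For a 3D rectangular well E = (h²/8m_e)·Σ n_i²/L_i² = (6.63×10^-34)²/(8·9.11×10^-31) · [5²/(0.452 nm)² + 4²/(0.452 nm)² + 4²/(0.452 nm)²].
Evaluating gives E = 1.68×10^-17 J.

E = 1.68×10^-17 J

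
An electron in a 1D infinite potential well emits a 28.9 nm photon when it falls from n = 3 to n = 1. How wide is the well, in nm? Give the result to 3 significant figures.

L = 0.265 nm

The photon carries ΔE = hc/λ = 6.626×10^-34·2.998×10^8/2.89×10^-8 m = 6.874×10^-18 J.
Since ΔE = (3² − 1²)E_1, E_1 = 8.592×10^-19 J, and L = h/√(8m_eE_1) = 2.65×10^-10 m = 0.265 nm.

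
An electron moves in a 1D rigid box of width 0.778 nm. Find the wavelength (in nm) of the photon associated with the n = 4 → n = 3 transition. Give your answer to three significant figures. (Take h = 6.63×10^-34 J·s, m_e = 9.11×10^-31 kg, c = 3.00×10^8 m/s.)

E_1 = h²/(8m_eL²) = 9.965×10^-20 J, so ΔE = (4² − 3²)E_1 = 6.975×10^-19 J.
λ = hc/ΔE = (6.63×10^-34·3.00×10^8)/6.975×10^-19 = 2.85×10^-7 m = 285 nm.

λ = 285 nm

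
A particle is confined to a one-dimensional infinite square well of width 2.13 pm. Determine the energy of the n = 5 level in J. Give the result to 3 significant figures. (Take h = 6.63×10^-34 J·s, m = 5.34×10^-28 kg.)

For an infinite well E_n = n²h²/(8mL²), so E_1 = h²/(8mL²) = (6.63×10^-34)²/(8·5.34×10^-28·(2.13×10^-12 m)²) = 2.268×10^-17 J.
Then E_5 = 5²·E_1 = 25·2.268×10^-17 J = 5.67×10^-16 J.

E_5 = 5.67×10^-16 J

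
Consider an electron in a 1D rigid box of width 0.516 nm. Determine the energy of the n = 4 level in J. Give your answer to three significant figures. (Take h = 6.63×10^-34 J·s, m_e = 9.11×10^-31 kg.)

For an infinite well E_n = n²h²/(8m_eL²), so E_1 = h²/(8m_eL²) = (6.63×10^-34)²/(8·9.11×10^-31·(5.16×10^-10 m)²) = 2.265×10^-19 J.
Then E_4 = 4²·E_1 = 16·2.265×10^-19 J = 3.62×10^-18 J.

E_4 = 3.62×10^-18 J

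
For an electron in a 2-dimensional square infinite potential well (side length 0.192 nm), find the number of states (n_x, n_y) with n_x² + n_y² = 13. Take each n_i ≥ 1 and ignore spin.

degeneracy = 2

The level has n_x² + n_y² = 13. The ordered positive-integer solutions are (2, 3), (3, 2).
That gives 2 states.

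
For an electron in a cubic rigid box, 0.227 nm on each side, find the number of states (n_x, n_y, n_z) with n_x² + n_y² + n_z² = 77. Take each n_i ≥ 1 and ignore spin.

degeneracy = 12

The level has n_x² + n_y² + n_z² = 77. The ordered positive-integer solutions are (2, 3, 8), (2, 8, 3), (3, 2, 8), (3, 8, 2), (4, 5, 6), (4, 6, 5), (5, 4, 6), (5, 6, 4), (6, 4, 5), (6, 5, 4), (8, 2, 3), (8, 3, 2).
That gives 12 states.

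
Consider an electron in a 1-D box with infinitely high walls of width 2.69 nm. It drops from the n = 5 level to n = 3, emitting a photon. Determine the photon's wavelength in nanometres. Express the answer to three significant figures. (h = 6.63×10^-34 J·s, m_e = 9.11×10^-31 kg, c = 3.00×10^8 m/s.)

E_1 = h²/(8m_eL²) = 8.335×10^-21 J, so ΔE = (5² − 3²)E_1 = 1.334×10^-19 J.
λ = hc/ΔE = (6.63×10^-34·3.00×10^8)/1.334×10^-19 = 1.49×10^-6 m = 1.49×10^3 nm.

λ = 1.49×10^3 nm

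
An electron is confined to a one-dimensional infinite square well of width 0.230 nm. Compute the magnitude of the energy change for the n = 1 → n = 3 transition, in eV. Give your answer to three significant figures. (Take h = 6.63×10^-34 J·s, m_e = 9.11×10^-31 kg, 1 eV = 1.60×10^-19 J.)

|ΔE| = 57.0 eV

E_1 = h²/(8m_eL²) = 1.140×10^-18 J.
|ΔE| = |1² − 3²|·E_1 = 8·1.140×10^-18 J = 9.120×10^-18 J = 57.0 eV.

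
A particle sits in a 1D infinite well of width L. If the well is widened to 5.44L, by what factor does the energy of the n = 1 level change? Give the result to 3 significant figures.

0.0338

E_n ∝ 1/L², so the energy scales by 1/5.44² = 0.0338.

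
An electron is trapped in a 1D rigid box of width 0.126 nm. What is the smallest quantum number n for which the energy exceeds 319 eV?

E_1 = h²/(8m_eL²) = 3.795×10^-18 J = 23.69 eV.
Need n² > 319/23.69 = 13.47, i.e. n > 3.670.
The smallest integer satisfying this is n = 4.

n = 4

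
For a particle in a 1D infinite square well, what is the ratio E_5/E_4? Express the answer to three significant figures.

E_n ∝ n², so E_5/E_4 = 5²/4² = 25/16 = 1.56.

1.56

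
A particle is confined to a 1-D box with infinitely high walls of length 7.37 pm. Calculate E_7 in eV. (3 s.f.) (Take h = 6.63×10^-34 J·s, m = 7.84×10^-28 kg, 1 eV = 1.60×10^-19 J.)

For an infinite well E_n = n²h²/(8mL²), so E_1 = h²/(8mL²) = (6.63×10^-34)²/(8·7.84×10^-28·(7.37×10^-12 m)²) = 1.290×10^-18 J.
Then E_7 = 7²·E_1 = 49·1.290×10^-18 J = 6.321×10^-17 J.
Converting, E_7 = 6.321×10^-17 J / (1.60×10^-19 J/eV) = 395 eV.

E_7 = 395 eV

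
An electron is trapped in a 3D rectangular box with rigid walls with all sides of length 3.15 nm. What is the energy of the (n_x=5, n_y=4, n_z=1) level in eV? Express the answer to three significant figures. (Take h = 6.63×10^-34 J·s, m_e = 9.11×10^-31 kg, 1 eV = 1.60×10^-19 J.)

E = 1.60 eV

For a 3D rectangular well E = (h²/8m_e)·Σ n_i²/L_i² = (6.63×10^-34)²/(8·9.11×10^-31) · [5²/(3.15 nm)² + 4²/(3.15 nm)² + 1²/(3.15 nm)²].
Evaluating gives E = 2.553×10^-19 J = 1.60 eV.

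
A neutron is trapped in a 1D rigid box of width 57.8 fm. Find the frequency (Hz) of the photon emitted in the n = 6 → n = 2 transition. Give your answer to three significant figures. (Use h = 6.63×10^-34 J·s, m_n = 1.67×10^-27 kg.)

E_1 = h²/(8m_nL²) = 9.848×10^-15 J and ΔE = (6² − 2²)E_1 = 3.151×10^-13 J.
f = ΔE/h = 3.151×10^-13/6.63×10^-34 = 4.75×10^20 Hz.

f = 4.75×10^20 Hz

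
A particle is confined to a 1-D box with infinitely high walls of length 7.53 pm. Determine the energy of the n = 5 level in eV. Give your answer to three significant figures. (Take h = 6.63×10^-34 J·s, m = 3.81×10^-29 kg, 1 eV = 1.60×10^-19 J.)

For an infinite well E_n = n²h²/(8mL²), so E_1 = h²/(8mL²) = (6.63×10^-34)²/(8·3.81×10^-29·(7.53×10^-12 m)²) = 2.543×10^-17 J.
Then E_5 = 5²·E_1 = 25·2.543×10^-17 J = 6.358×10^-16 J.
Converting, E_5 = 6.358×10^-16 J / (1.60×10^-19 J/eV) = 3.97×10^3 eV.

E_5 = 3.97×10^3 eV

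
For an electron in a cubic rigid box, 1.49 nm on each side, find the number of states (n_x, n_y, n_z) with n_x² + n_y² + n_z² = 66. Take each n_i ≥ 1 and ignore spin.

The level has n_x² + n_y² + n_z² = 66. The ordered positive-integer solutions are (1, 1, 8), (1, 4, 7), (1, 7, 4), (1, 8, 1), (4, 1, 7), (4, 5, 5), (4, 7, 1), (5, 4, 5), (5, 5, 4), (7, 1, 4), (7, 4, 1), (8, 1, 1).
That gives 12 states.

degeneracy = 12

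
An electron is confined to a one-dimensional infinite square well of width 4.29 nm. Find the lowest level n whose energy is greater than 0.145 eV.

n = 3

E_1 = h²/(8m_eL²) = 3.274×10^-21 J = 0.02044 eV.
Need n² > 0.145/0.02044 = 7.094, i.e. n > 2.663.
The smallest integer satisfying this is n = 3.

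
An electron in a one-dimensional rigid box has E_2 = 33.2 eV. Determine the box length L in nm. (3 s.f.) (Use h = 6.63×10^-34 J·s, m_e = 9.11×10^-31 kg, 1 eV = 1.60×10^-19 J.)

L = 0.213 nm

From E_n = n²h²/(8m_eL²), L = n·h/√(8m_eE_n).
E_2 = 33.2 eV = 5.312×10^-18 J, so L = 2·6.63×10^-34/√(8·9.11×10^-31·5.312×10^-18) = 2.13×10^-10 m = 0.213 nm.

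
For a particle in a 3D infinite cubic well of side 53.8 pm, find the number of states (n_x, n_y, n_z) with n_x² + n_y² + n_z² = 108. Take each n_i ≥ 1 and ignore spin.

degeneracy = 4

The level has n_x² + n_y² + n_z² = 108. The ordered positive-integer solutions are (2, 2, 10), (2, 10, 2), (6, 6, 6), (10, 2, 2).
That gives 4 states.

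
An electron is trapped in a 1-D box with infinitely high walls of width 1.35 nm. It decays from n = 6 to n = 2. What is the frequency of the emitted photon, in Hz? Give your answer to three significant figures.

E_1 = h²/(8m_eL²) = 3.306×10^-20 J and ΔE = (6² − 2²)E_1 = 1.058×10^-18 J.
f = ΔE/h = 1.058×10^-18/6.626×10^-34 = 1.60×10^15 Hz.

f = 1.60×10^15 Hz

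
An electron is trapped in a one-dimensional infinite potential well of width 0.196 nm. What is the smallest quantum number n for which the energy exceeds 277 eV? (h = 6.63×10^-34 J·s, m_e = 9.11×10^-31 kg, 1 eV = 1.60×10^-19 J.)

E_1 = h²/(8m_eL²) = 1.570×10^-18 J = 9.812 eV.
Need n² > 277/9.812 = 28.23, i.e. n > 5.313.
The smallest integer satisfying this is n = 6.

n = 6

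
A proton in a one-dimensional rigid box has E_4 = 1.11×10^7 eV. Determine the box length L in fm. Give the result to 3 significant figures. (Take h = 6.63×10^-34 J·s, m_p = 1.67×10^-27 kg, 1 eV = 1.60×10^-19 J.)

L = 17.2 fm

From E_n = n²h²/(8m_pL²), L = n·h/√(8m_pE_n).
E_4 = 1.11×10^7 eV = 1.776×10^-12 J, so L = 4·6.63×10^-34/√(8·1.67×10^-27·1.776×10^-12) = 1.72×10^-14 m = 17.2 fm.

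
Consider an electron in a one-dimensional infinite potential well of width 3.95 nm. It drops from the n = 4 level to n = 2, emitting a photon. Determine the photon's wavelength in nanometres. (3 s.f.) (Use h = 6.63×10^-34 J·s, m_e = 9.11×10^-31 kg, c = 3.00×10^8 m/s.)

λ = 4.29×10^3 nm

E_1 = h²/(8m_eL²) = 3.866×10^-21 J, so ΔE = (4² − 2²)E_1 = 4.639×10^-20 J.
λ = hc/ΔE = (6.63×10^-34·3.00×10^8)/4.639×10^-20 = 4.29×10^-6 m = 4.29×10^3 nm.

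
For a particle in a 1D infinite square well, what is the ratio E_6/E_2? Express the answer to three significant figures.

9.00

E_n ∝ n², so E_6/E_2 = 6²/2² = 36/4 = 9.00.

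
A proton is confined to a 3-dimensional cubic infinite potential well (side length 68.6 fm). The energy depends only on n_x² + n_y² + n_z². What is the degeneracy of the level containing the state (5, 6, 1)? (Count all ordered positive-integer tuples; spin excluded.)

The level has n_x² + n_y² + n_z² = 62. The ordered positive-integer solutions are (1, 5, 6), (1, 6, 5), (2, 3, 7), (2, 7, 3), (3, 2, 7), (3, 7, 2), (5, 1, 6), (5, 6, 1), (6, 1, 5), (6, 5, 1), (7, 2, 3), (7, 3, 2).
That gives 12 states.

degeneracy = 12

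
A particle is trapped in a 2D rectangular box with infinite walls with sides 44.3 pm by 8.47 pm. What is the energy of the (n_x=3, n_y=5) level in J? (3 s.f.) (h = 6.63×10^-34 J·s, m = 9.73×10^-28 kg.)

E = 1.99×10^-17 J

For a 2D rectangular well E = (h²/8m)·Σ n_i²/L_i² = (6.63×10^-34)²/(8·9.73×10^-28) · [3²/(44.3 pm)² + 5²/(8.47 pm)²].
Evaluating gives E = 1.99×10^-17 J.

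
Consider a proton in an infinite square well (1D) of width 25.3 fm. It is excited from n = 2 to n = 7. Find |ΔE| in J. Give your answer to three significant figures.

E_1 = h²/(8m_pL²) = 5.125×10^-14 J.
|ΔE| = |2² − 7²|·E_1 = 45·5.125×10^-14 J = 2.31×10^-12 J.

|ΔE| = 2.31×10^-12 J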